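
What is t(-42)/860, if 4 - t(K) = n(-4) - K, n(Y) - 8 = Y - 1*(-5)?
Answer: -47/860 ≈ -0.054651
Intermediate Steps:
n(Y) = 13 + Y (n(Y) = 8 + (Y - 1*(-5)) = 8 + (Y + 5) = 8 + (5 + Y) = 13 + Y)
t(K) = -5 + K (t(K) = 4 - ((13 - 4) - K) = 4 - (9 - K) = 4 + (-9 + K) = -5 + K)
t(-42)/860 = (-5 - 42)/860 = -47*1/860 = -47/860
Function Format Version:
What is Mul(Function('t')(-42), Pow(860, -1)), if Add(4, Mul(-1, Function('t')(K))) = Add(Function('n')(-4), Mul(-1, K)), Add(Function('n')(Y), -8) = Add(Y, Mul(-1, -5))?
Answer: Rational(-47, 860) ≈ -0.054651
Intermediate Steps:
Function('n')(Y) = Add(13, Y) (Function('n')(Y) = Add(8, Add(Y, Mul(-1, -5))) = Add(8, Add(Y, 5)) = Add(8, Add(5, Y)) = Add(13, Y))
Function('t')(K) = Add(-5, K) (Function('t')(K) = Add(4, Mul(-1, Add(Add(13, -4), Mul(-1, K)))) = Add(4, Mul(-1, Add(9, Mul(-1, K)))) = Add(4, Add(-9, K)) = Add(-5, K))
Mul(Function('t')(-42), Pow(860, -1)) = Mul(Add(-5, -42), Pow(860, -1)) = Mul(-47, Rational(1, 860)) = Rational(-47, 860)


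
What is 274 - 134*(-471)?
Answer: 63388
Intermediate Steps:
274 - 134*(-471) = 274 + 63114 = 63388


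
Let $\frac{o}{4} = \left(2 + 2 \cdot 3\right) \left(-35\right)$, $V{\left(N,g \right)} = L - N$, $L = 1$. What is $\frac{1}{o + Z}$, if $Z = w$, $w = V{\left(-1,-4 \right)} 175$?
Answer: $- \frac{1}{770} \approx -0.0012987$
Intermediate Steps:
$V{\left(N,g \right)} = 1 - N$
$w = 350$ ($w = \left(1 - -1\right) 175 = \left(1 + 1\right) 175 = 2 \cdot 175 = 350$)
$Z = 350$
$o = -1120$ ($o = 4 \left(2 + 2 \cdot 3\right) \left(-35\right) = 4 \left(2 + 6\right) \left(-35\right) = 4 \cdot 8 \left(-35\right) = 4 \left(-280\right) = -1120$)
$\frac{1}{o + Z} = \frac{1}{-1120 + 350} = \frac{1}{-770} = - \frac{1}{770}$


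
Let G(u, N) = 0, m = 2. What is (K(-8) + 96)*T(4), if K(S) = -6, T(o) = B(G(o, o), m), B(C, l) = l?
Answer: 180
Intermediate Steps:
T(o) = 2
(K(-8) + 96)*T(4) = (-6 + 96)*2 = 90*2 = 180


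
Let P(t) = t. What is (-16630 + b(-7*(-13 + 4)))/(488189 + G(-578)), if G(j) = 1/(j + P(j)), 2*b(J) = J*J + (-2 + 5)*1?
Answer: -16928464/564346483 ≈ -0.029997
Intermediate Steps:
b(J) = 3/2 + J²/2 (b(J) = (J*J + (-2 + 5)*1)/2 = (J² + 3*1)/2 = (J² + 3)/2 = (3 + J²)/2 = 3/2 + J²/2)
G(j) = 1/(2*j) (G(j) = 1/(j + j) = 1/(2*j))
(-16630 + b(-7*(-13 + 4)))/(488189 + G(-578)) = (-16630 + (3/2 + (-7*(-13 + 4))²/2))/(488189 + (½)/(-578)) = (-16630 + (3/2 + (-7*(-9))²/2))/(488189 + (½)*(-1/578)) = (-16630 + (3/2 + (½)*63²))/(488189 - 1/1156) = (-16630 + (3/2 + (½)*3969))/(564346483/1156) = (-16630 + (3/2 + 3969/2))*(1156/564346483) = (-16630 + 1986)*(1156/564346483) = -14644*1156/564346483 = -16928464/564346483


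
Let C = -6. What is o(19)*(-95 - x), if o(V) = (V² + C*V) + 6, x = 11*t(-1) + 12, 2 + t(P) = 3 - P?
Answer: -32637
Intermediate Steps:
t(P) = 1 - P (t(P) = -2 + (3 - P) = 1 - P)
x = 34 (x = 11*(1 - 1*(-1)) + 12 = 11*(1 + 1) + 12 = 11*2 + 12 = 22 + 12 = 34)
o(V) = 6 + V² - 6*V (o(V) = (V² - 6*V) + 6 = 6 + V² - 6*V)
o(19)*(-95 - x) = (6 + 19² - 6*19)*(-95 - 1*34) = (6 + 361 - 114)*(-95 - 34) = 253*(-129) = -32637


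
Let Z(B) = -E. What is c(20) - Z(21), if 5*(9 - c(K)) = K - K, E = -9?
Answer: 0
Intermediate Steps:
Z(B) = 9 (Z(B) = -1*(-9) = 9)
c(K) = 9 (c(K) = 9 - (K - K)/5 = 9 - 1/5*0 = 9 + 0 = 9)
c(20) - Z(21) = 9 - 1*9 = 9 - 9 = 0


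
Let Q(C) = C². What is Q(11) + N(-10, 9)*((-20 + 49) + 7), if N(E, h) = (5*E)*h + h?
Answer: -15755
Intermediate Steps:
N(E, h) = h + 5*E*h (N(E, h) = 5*E*h + h = h + 5*E*h)
Q(11) + N(-10, 9)*((-20 + 49) + 7) = 11² + (9*(1 + 5*(-10)))*((-20 + 49) + 7) = 121 + (9*(1 - 50))*(29 + 7) = 121 + (9*(-49))*36 = 121 - 441*36 = 121 - 15876 = -15755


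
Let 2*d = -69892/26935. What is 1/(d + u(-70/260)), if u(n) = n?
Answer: -700310/1097141 ≈ -0.63830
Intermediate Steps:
d = -34946/26935 (d = (-69892/26935)/2 = (-69892*1/26935)/2 = (1/2)*(-69892/26935) = -34946/26935 ≈ -1.2974)
1/(d + u(-70/260)) = 1/(-34946/26935 - 70/260) = 1/(-34946/26935 - 70*1/260) = 1/(-34946/26935 - 7/26) = 1/(-1097141/700310) = -700310/1097141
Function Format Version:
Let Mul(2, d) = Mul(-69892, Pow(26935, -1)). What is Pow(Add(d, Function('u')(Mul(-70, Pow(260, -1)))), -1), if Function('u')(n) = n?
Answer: Rational(-700310, 1097141) ≈ -0.63830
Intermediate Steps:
d = Rational(-34946, 26935) (d = Mul(Rational(1, 2), Mul(-69892, Pow(26935, -1))) = Mul(Rational(1, 2), Mul(-69892, Rational(1, 26935))) = Mul(Rational(1, 2), Rational(-69892, 26935)) = Rational(-34946, 26935) ≈ -1.2974)
Pow(Add(d, Function('u')(Mul(-70, Pow(260, -1)))), -1) = Pow(Add(Rational(-34946, 26935), Mul(-70, Pow(260, -1))), -1) = Pow(Add(Rational(-34946, 26935), Mul(-70, Rational(1, 260))), -1) = Pow(Add(Rational(-34946, 26935), Rational(-7, 26)), -1) = Pow(Rational(-1097141, 700310), -1) = Rational(-700310, 1097141)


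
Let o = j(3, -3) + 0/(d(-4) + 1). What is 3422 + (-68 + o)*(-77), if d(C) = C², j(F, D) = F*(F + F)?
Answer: 7272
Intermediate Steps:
j(F, D) = 2*F² (j(F, D) = F*(2*F) = 2*F²)
o = 18 (o = 2*3² + 0/((-4)² + 1) = 2*9 + 0/(16 + 1) = 18 + 0/17 = 18 + 0*(1/17) = 18 + 0 = 18)
3422 + (-68 + o)*(-77) = 3422 + (-68 + 18)*(-77) = 3422 - 50*(-77) = 3422 + 3850 = 7272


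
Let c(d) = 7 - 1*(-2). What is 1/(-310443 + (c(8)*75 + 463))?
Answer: -1/309305 ≈ -3.2331e-6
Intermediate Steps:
c(d) = 9 (c(d) = 7 + 2 = 9)
1/(-310443 + (c(8)*75 + 463)) = 1/(-310443 + (9*75 + 463)) = 1/(-310443 + (675 + 463)) = 1/(-310443 + 1138) = 1/(-309305) = -1/309305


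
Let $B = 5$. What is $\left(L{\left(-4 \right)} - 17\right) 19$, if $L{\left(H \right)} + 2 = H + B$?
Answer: $-342$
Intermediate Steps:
$L{\left(H \right)} = 3 + H$ ($L{\left(H \right)} = -2 + \left(H + 5\right) = -2 + \left(5 + H\right) = 3 + H$)
$\left(L{\left(-4 \right)} - 17\right) 19 = \left(\left(3 - 4\right) - 17\right) 19 = \left(-1 - 17\right) 19 = \left(-18\right) 19 = -342$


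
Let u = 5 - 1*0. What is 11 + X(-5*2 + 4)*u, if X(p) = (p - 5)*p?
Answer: 341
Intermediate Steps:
u = 5 (u = 5 + 0 = 5)
X(p) = p*(-5 + p) (X(p) = (-5 + p)*p = p*(-5 + p))
11 + X(-5*2 + 4)*u = 11 + ((-5*2 + 4)*(-5 + (-5*2 + 4)))*5 = 11 + ((-10 + 4)*(-5 + (-10 + 4)))*5 = 11 - 6*(-5 - 6)*5 = 11 - 6*(-11)*5 = 11 + 66*5 = 11 + 330 = 341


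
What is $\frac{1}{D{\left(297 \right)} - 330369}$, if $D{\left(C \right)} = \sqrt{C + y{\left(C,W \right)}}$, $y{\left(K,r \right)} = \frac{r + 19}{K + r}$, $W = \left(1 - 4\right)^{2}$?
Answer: $- \frac{50546457}{16698982407178} - \frac{3 \sqrt{772735}}{16698982407178} \approx -3.0271 \cdot 10^{-6}$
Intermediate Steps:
$W = 9$ ($W = \left(-3\right)^{2} = 9$)
$y{\left(K,r \right)} = \frac{19 + r}{K + r}$
$D{\left(C \right)} = \sqrt{C + \frac{28}{9 + C}}$ ($D{\left(C \right)} = \sqrt{C + \frac{19 + 9}{C + 9}} = \sqrt{C + \frac{1}{9 + C} 28} = \sqrt{C + \frac{28}{9 + C}}$)
$\frac{1}{D{\left(297 \right)} - 330369} = \frac{1}{\sqrt{\frac{28 + 297 \left(9 + 297\right)}{9 + 297}} - 330369} = \frac{1}{\sqrt{\frac{28 + 297 \cdot 306}{306}} - 330369} = \frac{1}{\sqrt{\frac{28 + 90882}{306}} - 330369} = \frac{1}{\sqrt{\frac{1}{306} \cdot 90910} - 330369} = \frac{1}{\sqrt{\frac{45455}{153}} - 330369} = \frac{1}{\frac{\sqrt{772735}}{51} - 330369} = \frac{1}{-330369 + \frac{\sqrt{772735}}{51}}$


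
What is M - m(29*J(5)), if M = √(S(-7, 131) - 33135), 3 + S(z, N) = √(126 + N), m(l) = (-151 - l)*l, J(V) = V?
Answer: 42920 + √(-33138 + √257) ≈ 42920.0 + 181.99*I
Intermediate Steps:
m(l) = l*(-151 - l)
S(z, N) = -3 + √(126 + N)
M = √(-33138 + √257) (M = √((-3 + √(126 + 131)) - 33135) = √((-3 + √257) - 33135) = √(-33138 + √257) ≈ 181.99*I)
M - m(29*J(5)) = √(-33138 + √257) - (-1)*29*5*(151 + 29*5) = √(-33138 + √257) - (-1)*145*(151 + 145) = √(-33138 + √257) - (-1)*145*296 = √(-33138 + √257) - 1*(-42920) = √(-33138 + √257) + 42920 = 42920 + √(-33138 + √257)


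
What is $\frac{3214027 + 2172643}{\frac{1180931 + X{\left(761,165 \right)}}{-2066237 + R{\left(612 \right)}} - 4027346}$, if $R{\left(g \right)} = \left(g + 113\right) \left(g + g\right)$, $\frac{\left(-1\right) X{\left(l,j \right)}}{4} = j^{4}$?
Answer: $- \frac{6350005902790}{4744620855033} \approx -1.3384$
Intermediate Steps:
$X{\left(l,j \right)} = - 4 j^{4}$
$R{\left(g \right)} = 2 g \left(113 + g\right)$ ($R{\left(g \right)} = \left(113 + g\right) 2 g = 2 g \left(113 + g\right)$)
$\frac{3214027 + 2172643}{\frac{1180931 + X{\left(761,165 \right)}}{-2066237 + R{\left(612 \right)}} - 4027346} = \frac{3214027 + 2172643}{\frac{1180931 - 4 \cdot 165^{4}}{-2066237 + 2 \cdot 612 \left(113 + 612\right)} - 4027346} = \frac{5386670}{\frac{1180931 - 2964802500}{-2066237 + 2 \cdot 612 \cdot 725} - 4027346} = \frac{5386670}{\frac{1180931 - 2964802500}{-2066237 + 887400} - 4027346} = \frac{5386670}{- \frac{2963621569}{-1178837} - 4027346} = \frac{5386670}{\left(-2963621569\right) \left(- \frac{1}{1178837}\right) - 4027346} = \frac{5386670}{\frac{2963621569}{1178837} - 4027346} = \frac{5386670}{- \frac{4744620855033}{1178837}} = 5386670 \left(- \frac{1178837}{4744620855033}\right) = - \frac{6350005902790}{4744620855033}$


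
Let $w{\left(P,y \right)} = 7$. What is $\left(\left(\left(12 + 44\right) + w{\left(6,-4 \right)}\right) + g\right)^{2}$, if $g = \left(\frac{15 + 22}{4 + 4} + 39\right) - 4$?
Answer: $\frac{674041}{64} \approx 10532.0$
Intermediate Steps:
$g = \frac{317}{8}$ ($g = \left(\frac{37}{8} + 39\right) - 4 = \frac{349}{8} - 4 = \frac{317}{8} \approx 39.625$)
$\left(\left(\left(12 + 44\right) + w{\left(6,-4 \right)}\right) + g\right)^{2} = \left(\left(\left(12 + 44\right) + 7\right) + \frac{317}{8}\right)^{2} = \left(\left(56 + 7\right) + \frac{317}{8}\right)^{2} = \left(63 + \frac{317}{8}\right)^{2} = \left(\frac{821}{8}\right)^{2} = \frac{674041}{64}$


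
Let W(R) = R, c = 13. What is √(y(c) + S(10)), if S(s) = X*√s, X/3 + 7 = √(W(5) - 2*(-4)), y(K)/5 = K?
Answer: √(65 - 3*√10*(7 - √13)) ≈ 5.7269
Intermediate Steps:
y(K) = 5*K
X = -21 + 3*√13 (X = -21 + 3*√(5 - 2*(-4)) = -21 + 3*√(5 + 8) = -21 + 3*√13 ≈ -10.183)
S(s) = √s*(-21 + 3*√13) (S(s) = (-21 + 3*√13)*√s = √s*(-21 + 3*√13))
√(y(c) + S(10)) = √(5*13 + 3*√10*(-7 + √13)) = √(65 + 3*√10*(-7 + √13))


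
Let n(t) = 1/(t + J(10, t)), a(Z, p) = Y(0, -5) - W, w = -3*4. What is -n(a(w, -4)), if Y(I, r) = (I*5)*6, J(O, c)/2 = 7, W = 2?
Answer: -1/12 ≈ -0.083333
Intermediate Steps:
J(O, c) = 14 (J(O, c) = 2*7 = 14)
Y(I, r) = 30*I (Y(I, r) = (5*I)*6 = 30*I)
w = -12
a(Z, p) = -2 (a(Z, p) = 30*0 - 1*2 = 0 - 2 = -2)
n(t) = 1/(14 + t) (n(t) = 1/(t + 14) = 1/(14 + t))
-n(a(w, -4)) = -1/(14 - 2) = -1/12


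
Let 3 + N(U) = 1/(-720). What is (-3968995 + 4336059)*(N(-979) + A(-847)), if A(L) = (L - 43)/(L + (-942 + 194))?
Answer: -25749493717/28710 ≈ -8.9688e+5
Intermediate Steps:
N(U) = -2161/720 (N(U) = -3 + 1/(-720) = -3 - 1/720 = -2161/720)
A(L) = (-43 + L)/(-748 + L) (A(L) = (-43 + L)/(L - 748) = (-43 + L)/(-748 + L))
(-3968995 + 4336059)*(N(-979) + A(-847)) = (-3968995 + 4336059)*(-2161/720 + (-43 - 847)/(-748 - 847)) = 367064*(-2161/720 - 890/(-1595)) = 367064*(-2161/720 - 1/1595*(-890)) = 367064*(-2161/720 + 178/319) = 367064*(-561199/229680) = -25749493717/28710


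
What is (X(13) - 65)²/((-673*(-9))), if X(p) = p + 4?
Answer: 256/673 ≈ 0.38039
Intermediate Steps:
X(p) = 4 + p
(X(13) - 65)²/((-673*(-9))) = ((4 + 13) - 65)²/((-673*(-9))) = (17 - 65)²/6057 = (-48)²*(1/6057) = 2304*(1/6057) = 256/673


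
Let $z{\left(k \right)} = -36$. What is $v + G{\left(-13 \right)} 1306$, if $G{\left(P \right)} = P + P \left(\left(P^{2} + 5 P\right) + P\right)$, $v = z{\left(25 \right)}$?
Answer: $-1562012$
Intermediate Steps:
$v = -36$
$G{\left(P \right)} = P + P \left(P^{2} + 6 P\right)$
$v + G{\left(-13 \right)} 1306 = -36 + - 13 \left(1 + \left(-13\right)^{2} + 6 \left(-13\right)\right) 1306 = -36 + - 13 \left(1 + 169 - 78\right) 1306 = -36 + \left(-13\right) 92 \cdot 1306 = -36 - 1561976 = -1562012$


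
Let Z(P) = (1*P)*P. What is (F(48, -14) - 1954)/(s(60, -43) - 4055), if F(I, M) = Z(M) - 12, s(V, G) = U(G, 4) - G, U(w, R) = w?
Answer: 354/811 ≈ 0.43650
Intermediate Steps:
Z(P) = P**2 (Z(P) = P*P = P**2)
s(V, G) = 0 (s(V, G) = G - G = 0)
F(I, M) = -12 + M**2 (F(I, M) = M**2 - 12 = -12 + M**2)
(F(48, -14) - 1954)/(s(60, -43) - 4055) = ((-12 + (-14)**2) - 1954)/(0 - 4055) = ((-12 + 196) - 1954)/(-4055) = (184 - 1954)*(-1/4055) = -1770*(-1/4055) = 354/811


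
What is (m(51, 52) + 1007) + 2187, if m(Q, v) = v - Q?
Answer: 3195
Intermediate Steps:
(m(51, 52) + 1007) + 2187 = ((52 - 1*51) + 1007) + 2187 = ((52 - 51) + 1007) + 2187 = (1 + 1007) + 2187 = 1008 + 2187 = 3195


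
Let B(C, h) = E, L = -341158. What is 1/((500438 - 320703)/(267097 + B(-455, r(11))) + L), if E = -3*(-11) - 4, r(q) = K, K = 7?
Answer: -267126/91131992173 ≈ -2.9312e-6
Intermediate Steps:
r(q) = 7
E = 29 (E = 33 - 4 = 29)
B(C, h) = 29
1/((500438 - 320703)/(267097 + B(-455, r(11))) + L) = 1/((500438 - 320703)/(267097 + 29) - 341158) = 1/(179735/267126 - 341158) = 1/(-91131992173/267126) = -267126/91131992173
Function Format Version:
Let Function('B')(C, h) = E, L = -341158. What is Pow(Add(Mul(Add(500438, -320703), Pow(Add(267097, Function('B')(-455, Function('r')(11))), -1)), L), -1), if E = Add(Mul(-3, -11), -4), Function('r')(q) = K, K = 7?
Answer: Rational(-267126, 91131992173) ≈ -2.9312e-6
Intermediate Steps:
Function('r')(q) = 7
E = 29 (E = Add(33, -4) = 29)
Function('B')(C, h) = 29
Pow(Add(Mul(Add(500438, -320703), Pow(Add(267097, Function('B')(-455, Function('r')(11))), -1)), L), -1) = Pow(Add(Mul(Add(500438, -320703), Pow(Add(267097, 29), -1)), -341158), -1) = Pow(Add(Mul(179735, Pow(267126, -1)), -341158), -1) = Pow(Add(Mul(179735, Rational(1, 267126)), -341158), -1) = Pow(Add(Rational(179735, 267126), -341158), -1) = Pow(Rational(-91131992173, 267126), -1) = Rational(-267126, 91131992173)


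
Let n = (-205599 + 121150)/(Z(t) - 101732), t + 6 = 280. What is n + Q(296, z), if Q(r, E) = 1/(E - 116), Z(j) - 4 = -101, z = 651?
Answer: 45282044/54478515 ≈ 0.83119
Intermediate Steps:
t = 274 (t = -6 + 280 = 274)
Z(j) = -97 (Z(j) = 4 - 101 = -97)
Q(r, E) = 1/(-116 + E)
n = 84449/101829 (n = (-205599 + 121150)/(-97 - 101732) = -84449/(-101829) = -84449*(-1/101829) = 84449/101829 ≈ 0.82932)
n + Q(296, z) = 84449/101829 + 1/(-116 + 651) = 84449/101829 + 1/535 = 45282044/54478515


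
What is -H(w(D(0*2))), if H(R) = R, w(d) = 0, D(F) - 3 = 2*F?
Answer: 0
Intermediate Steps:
D(F) = 3 + 2*F
-H(w(D(0*2))) = -1*0 = 0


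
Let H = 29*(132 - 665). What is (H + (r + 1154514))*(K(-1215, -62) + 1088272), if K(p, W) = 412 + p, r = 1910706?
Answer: 3316522719847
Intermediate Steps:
H = -15457 (H = 29*(-533) = -15457)
(H + (r + 1154514))*(K(-1215, -62) + 1088272) = (-15457 + (1910706 + 1154514))*((412 - 1215) + 1088272) = (-15457 + 3065220)*(-803 + 1088272) = 3049763*1087469 = 3316522719847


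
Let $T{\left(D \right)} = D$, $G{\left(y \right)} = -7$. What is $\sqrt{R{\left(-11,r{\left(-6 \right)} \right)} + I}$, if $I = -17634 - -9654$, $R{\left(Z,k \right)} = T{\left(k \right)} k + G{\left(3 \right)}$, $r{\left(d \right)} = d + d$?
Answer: $i \sqrt{7843} \approx 88.561 i$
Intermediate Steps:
$r{\left(d \right)} = 2 d$
$R{\left(Z,k \right)} = -7 + k^{2}$ ($R{\left(Z,k \right)} = k k - 7 = k^{2} - 7 = -7 + k^{2}$)
$I = -7980$ ($I = -17634 + 9654 = -7980$)
$\sqrt{R{\left(-11,r{\left(-6 \right)} \right)} + I} = \sqrt{\left(-7 + \left(2 \left(-6\right)\right)^{2}\right) - 7980} = \sqrt{\left(-7 + \left(-12\right)^{2}\right) - 7980} = \sqrt{\left(-7 + 144\right) - 7980} = \sqrt{137 - 7980} = \sqrt{-7843} = i \sqrt{7843}$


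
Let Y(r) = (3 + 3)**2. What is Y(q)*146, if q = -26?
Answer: 5256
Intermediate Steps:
Y(r) = 36 (Y(r) = 6**2 = 36)
Y(q)*146 = 36*146 = 5256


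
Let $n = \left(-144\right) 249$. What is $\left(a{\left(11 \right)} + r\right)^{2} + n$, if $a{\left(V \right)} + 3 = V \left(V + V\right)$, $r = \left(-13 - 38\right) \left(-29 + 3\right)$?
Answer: $2413369$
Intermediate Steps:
$n = -35856$
$r = 1326$ ($r = \left(-51\right) \left(-26\right) = 1326$)
$a{\left(V \right)} = -3 + 2 V^{2}$ ($a{\left(V \right)} = -3 + V \left(V + V\right) = -3 + V 2 V = -3 + 2 V^{2}$)
$\left(a{\left(11 \right)} + r\right)^{2} + n = \left(\left(-3 + 2 \cdot 11^{2}\right) + 1326\right)^{2} - 35856 = \left(\left(-3 + 2 \cdot 121\right) + 1326\right)^{2} - 35856 = \left(\left(-3 + 242\right) + 1326\right)^{2} - 35856 = \left(239 + 1326\right)^{2} - 35856 = 1565^{2} - 35856 = 2449225 - 35856 = 2413369$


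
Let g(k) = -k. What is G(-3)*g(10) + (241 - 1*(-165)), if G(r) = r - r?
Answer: 406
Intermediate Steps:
G(r) = 0
G(-3)*g(10) + (241 - 1*(-165)) = 0*(-1*10) + (241 - 1*(-165)) = 0*(-10) + (241 + 165) = 0 + 406 = 406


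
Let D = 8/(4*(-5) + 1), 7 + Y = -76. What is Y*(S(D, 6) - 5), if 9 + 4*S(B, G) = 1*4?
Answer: 2075/4 ≈ 518.75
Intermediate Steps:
Y = -83 (Y = -7 - 76 = -83)
D = -8/19 (D = 8/(-20 + 1) = 8/(-19) = 8*(-1/19) = -8/19 ≈ -0.42105)
S(B, G) = -5/4 (S(B, G) = -9/4 + (1*4)/4 = -9/4 + (¼)*4 = -9/4 + 1 = -5/4)
Y*(S(D, 6) - 5) = -83*(-5/4 - 5) = -83*(-25/4) = 2075/4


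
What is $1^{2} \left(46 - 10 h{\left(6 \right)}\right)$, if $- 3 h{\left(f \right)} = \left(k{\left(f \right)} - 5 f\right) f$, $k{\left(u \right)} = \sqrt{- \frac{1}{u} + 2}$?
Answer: $-554 + \frac{10 \sqrt{66}}{3} \approx -526.92$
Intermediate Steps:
$k{\left(u \right)} = \sqrt{2 - \frac{1}{u}}$
$h{\left(f \right)} = - \frac{f \left(\sqrt{2 - \frac{1}{f}} - 5 f\right)}{3}$ ($h{\left(f \right)} = - \frac{\left(\sqrt{2 - \frac{1}{f}} - 5 f\right) f}{3} = - \frac{f \left(\sqrt{2 - \frac{1}{f}} - 5 f\right)}{3}$)
$1^{2} \left(46 - 10 h{\left(6 \right)}\right) = 1^{2} \left(46 - 10 \cdot \frac{1}{3} \cdot 6 \left(- \sqrt{\frac{-1 + 2 \cdot 6}{6}} + 5 \cdot 6\right)\right) = 1 \left(46 - 10 \cdot \frac{1}{3} \cdot 6 \left(- \sqrt{\frac{-1 + 12}{6}} + 30\right)\right) = 1 \left(46 - 10 \cdot \frac{1}{3} \cdot 6 \left(- \sqrt{\frac{1}{6} \cdot 11} + 30\right)\right) = 1 \left(46 - 10 \cdot \frac{1}{3} \cdot 6 \left(- \sqrt{\frac{11}{6}} + 30\right)\right) = 1 \left(46 - 10 \cdot \frac{1}{3} \cdot 6 \left(- \frac{\sqrt{66}}{6} + 30\right)\right) = 1 \left(46 - 10 \cdot \frac{1}{3} \cdot 6 \left(30 - \frac{\sqrt{66}}{6}\right)\right) = 1 \left(46 - 10 \left(60 - \frac{\sqrt{66}}{3}\right)\right) = 1 \left(46 - \left(600 - \frac{10 \sqrt{66}}{3}\right)\right) = 1 \left(-554 + \frac{10 \sqrt{66}}{3}\right) = -554 + \frac{10 \sqrt{66}}{3}$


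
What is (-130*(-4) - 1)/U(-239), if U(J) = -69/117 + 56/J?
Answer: -4837599/7681 ≈ -629.81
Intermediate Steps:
U(J) = -23/39 + 56/J (U(J) = -69*1/117 + 56/J = -23/39 + 56/J)
(-130*(-4) - 1)/U(-239) = (-130*(-4) - 1)/(-23/39 + 56/(-239)) = (520 - 1)/(-23/39 + 56*(-1/239)) = 519/(-23/39 - 56/239) = 519/(-7681/9321) = 519*(-9321/7681) = -4837599/7681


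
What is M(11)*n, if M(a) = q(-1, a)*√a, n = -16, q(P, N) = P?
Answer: 16*√11 ≈ 53.066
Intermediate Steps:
M(a) = -√a
M(11)*n = -√11*(-16) = 16*√11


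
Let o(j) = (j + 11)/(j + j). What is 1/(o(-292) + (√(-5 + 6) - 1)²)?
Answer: 584/281 ≈ 2.0783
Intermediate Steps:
o(j) = (11 + j)/(2*j) (o(j) = (11 + j)/((2*j)) = (11 + j)*(1/(2*j)) = (11 + j)/(2*j))
1/(o(-292) + (√(-5 + 6) - 1)²) = 1/((½)*(11 - 292)/(-292) + (√(-5 + 6) - 1)²) = 1/((½)*(-1/292)*(-281) + (√1 - 1)²) = 1/(281/584 + (1 - 1)²) = 1/(281/584 + 0²) = 1/(281/584 + 0) = 1/(281/584) = 584/281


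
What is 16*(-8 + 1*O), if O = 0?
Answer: -128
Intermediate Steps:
16*(-8 + 1*O) = 16*(-8 + 1*0) = 16*(-8 + 0) = 16*(-8) = -128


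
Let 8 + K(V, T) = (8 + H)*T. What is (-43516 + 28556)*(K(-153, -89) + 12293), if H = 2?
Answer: -170469200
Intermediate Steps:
K(V, T) = -8 + 10*T (K(V, T) = -8 + (8 + 2)*T = -8 + 10*T)
(-43516 + 28556)*(K(-153, -89) + 12293) = (-43516 + 28556)*((-8 + 10*(-89)) + 12293) = -14960*((-8 - 890) + 12293) = -14960*(-898 + 12293) = -14960*11395 = -170469200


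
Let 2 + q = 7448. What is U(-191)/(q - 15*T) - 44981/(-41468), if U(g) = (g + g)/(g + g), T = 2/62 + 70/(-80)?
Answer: 1698236203/1565411076 ≈ 1.0849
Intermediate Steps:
q = 7446 (q = -2 + 7448 = 7446)
T = -209/248 (T = 2*(1/62) + 70*(-1/80) = 1/31 - 7/8 = -209/248 ≈ -0.84274)
U(g) = 1 (U(g) = (2*g)/((2*g)) = (2*g)*(1/(2*g)) = 1)
U(-191)/(q - 15*T) - 44981/(-41468) = 1/(7446 - 15*(-209/248)) - 44981/(-41468) = 1/(7446 + 3135/248) - 44981*(-1/41468) = 1/(1849743/248) + 44981/41468 = 1*(248/1849743) + 44981/41468 = 248/1849743 + 44981/41468 = 1698236203/1565411076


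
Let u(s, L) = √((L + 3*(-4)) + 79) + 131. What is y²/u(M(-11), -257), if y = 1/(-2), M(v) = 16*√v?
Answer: 131/69404 - I*√190/69404 ≈ 0.0018875 - 0.00019861*I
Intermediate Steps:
y = -½ ≈ -0.50000
u(s, L) = 131 + √(67 + L) (u(s, L) = √((L - 12) + 79) + 131 = √((-12 + L) + 79) + 131 = √(67 + L) + 131 = 131 + √(67 + L))
y²/u(M(-11), -257) = (-½)²/(131 + √(67 - 257)) = 1/(4*(131 + √(-190))) = 1/(4*(131 + I*√190))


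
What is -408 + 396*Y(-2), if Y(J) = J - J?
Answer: -408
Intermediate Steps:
Y(J) = 0
-408 + 396*Y(-2) = -408 + 396*0 = -408 + 0 = -408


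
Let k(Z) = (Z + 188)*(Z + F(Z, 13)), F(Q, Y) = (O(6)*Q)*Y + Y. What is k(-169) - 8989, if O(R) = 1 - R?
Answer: 196762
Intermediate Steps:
F(Q, Y) = Y - 5*Q*Y (F(Q, Y) = ((1 - 1*6)*Q)*Y + Y = ((1 - 6)*Q)*Y + Y = (-5*Q)*Y + Y = -5*Q*Y + Y = Y - 5*Q*Y)
k(Z) = (13 - 64*Z)*(188 + Z) (k(Z) = (Z + 188)*(Z + 13*(1 - 5*Z)) = (188 + Z)*(Z + (13 - 65*Z)) = (188 + Z)*(13 - 64*Z) = (13 - 64*Z)*(188 + Z))
k(-169) - 8989 = (2444 - 12019*(-169) - 64*(-169)²) - 8989 = (2444 + 2031211 - 64*28561) - 8989 = (2444 + 2031211 - 1827904) - 8989 = 205751 - 8989 = 196762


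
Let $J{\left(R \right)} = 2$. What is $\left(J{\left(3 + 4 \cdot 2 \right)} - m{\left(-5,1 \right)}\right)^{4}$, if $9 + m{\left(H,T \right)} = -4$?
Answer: $50625$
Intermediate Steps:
$m{\left(H,T \right)} = -13$ ($m{\left(H,T \right)} = -9 - 4 = -13$)
$\left(J{\left(3 + 4 \cdot 2 \right)} - m{\left(-5,1 \right)}\right)^{4} = \left(2 - -13\right)^{4} = \left(2 + 13\right)^{4} = 15^{4} = 50625$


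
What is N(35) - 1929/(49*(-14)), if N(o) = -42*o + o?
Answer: -982481/686 ≈ -1432.2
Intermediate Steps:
N(o) = -41*o
N(35) - 1929/(49*(-14)) = -41*35 - 1929/(49*(-14)) = -1435 - 1929/(-686) = -1435 - 1929*(-1/686) = -1435 + 1929/686 = -982481/686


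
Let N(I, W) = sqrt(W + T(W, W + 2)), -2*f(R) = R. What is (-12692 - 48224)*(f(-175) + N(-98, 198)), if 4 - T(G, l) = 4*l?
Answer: -5330150 - 60916*I*sqrt(598) ≈ -5.3302e+6 - 1.4896e+6*I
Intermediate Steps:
T(G, l) = 4 - 4*l
f(R) = -R/2
N(I, W) = sqrt(-4 - 3*W) (N(I, W) = sqrt(W + (4 - 4*(W + 2))) = sqrt(W + (4 - 4*(2 + W))) = sqrt(W + (4 + (-8 - 4*W))) = sqrt(W + (-4 - 4*W)) = sqrt(-4 - 3*W))
(-12692 - 48224)*(f(-175) + N(-98, 198)) = (-12692 - 48224)*(-1/2*(-175) + sqrt(-4 - 3*198)) = -60916*(175/2 + sqrt(-4 - 594)) = -60916*(175/2 + sqrt(-598)) = -60916*(175/2 + I*sqrt(598)) = -5330150 - 60916*I*sqrt(598)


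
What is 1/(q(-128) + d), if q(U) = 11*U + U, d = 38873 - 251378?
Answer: -1/214041 ≈ -4.6720e-6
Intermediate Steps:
d = -212505
q(U) = 12*U
1/(q(-128) + d) = 1/(12*(-128) - 212505) = 1/(-1536 - 212505) = 1/(-214041) = -1/214041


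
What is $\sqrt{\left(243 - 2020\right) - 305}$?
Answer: $i \sqrt{2082} \approx 45.629 i$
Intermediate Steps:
$\sqrt{\left(243 - 2020\right) - 305} = \sqrt{-1777 - 305} = \sqrt{-2082} = i \sqrt{2082}$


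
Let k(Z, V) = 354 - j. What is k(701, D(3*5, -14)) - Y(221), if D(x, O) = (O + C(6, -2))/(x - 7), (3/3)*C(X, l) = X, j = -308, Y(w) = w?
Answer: 441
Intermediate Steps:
C(X, l) = X
D(x, O) = (6 + O)/(-7 + x) (D(x, O) = (O + 6)/(x - 7) = (6 + O)/(-7 + x))
k(Z, V) = 662 (k(Z, V) = 354 - 1*(-308) = 354 + 308 = 662)
k(701, D(3*5, -14)) - Y(221) = 662 - 1*221 = 662 - 221 = 441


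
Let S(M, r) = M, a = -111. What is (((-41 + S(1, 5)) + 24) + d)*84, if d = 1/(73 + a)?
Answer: -25578/19 ≈ -1346.2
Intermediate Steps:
d = -1/38 (d = 1/(73 - 111) = 1/(-38) = -1/38 ≈ -0.026316)
(((-41 + S(1, 5)) + 24) + d)*84 = (((-41 + 1) + 24) - 1/38)*84 = ((-40 + 24) - 1/38)*84 = (-16 - 1/38)*84 = -609/38*84 = -25578/19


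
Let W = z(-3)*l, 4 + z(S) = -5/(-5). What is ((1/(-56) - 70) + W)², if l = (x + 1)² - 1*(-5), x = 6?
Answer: 168818049/3136 ≈ 53832.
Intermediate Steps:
z(S) = -3 (z(S) = -4 - 5/(-5) = -4 - 5*(-⅕) = -4 + 1 = -3)
l = 54 (l = (6 + 1)² - 1*(-5) = 7² + 5 = 49 + 5 = 54)
W = -162 (W = -3*54 = -162)
((1/(-56) - 70) + W)² = ((1/(-56) - 70) - 162)² = ((-1/56 - 70) - 162)² = (-3921/56 - 162)² = (-12993/56)² = 168818049/3136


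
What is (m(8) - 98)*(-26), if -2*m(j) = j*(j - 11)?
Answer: 2236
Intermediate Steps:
m(j) = -j*(-11 + j)/2 (m(j) = -j*(j - 11)/2 = -j*(-11 + j)/2)
(m(8) - 98)*(-26) = ((½)*8*(11 - 1*8) - 98)*(-26) = ((½)*8*(11 - 8) - 98)*(-26) = ((½)*8*3 - 98)*(-26) = (12 - 98)*(-26) = -86*(-26) = 2236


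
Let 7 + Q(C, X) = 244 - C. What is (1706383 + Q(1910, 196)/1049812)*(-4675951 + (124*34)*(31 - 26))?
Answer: -8338649088249631333/1049812 ≈ -7.9430e+12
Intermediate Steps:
Q(C, X) = 237 - C (Q(C, X) = -7 + (244 - C) = 237 - C)
(1706383 + Q(1910, 196)/1049812)*(-4675951 + (124*34)*(31 - 26)) = (1706383 + (237 - 1*1910)/1049812)*(-4675951 + (124*34)*(31 - 26)) = (1706383 + (237 - 1910)*(1/1049812))*(-4675951 + 4216*5) = (1706383 - 1673*1/1049812)*(-4675951 + 21080) = (1706383 - 1673/1049812)*(-4654871) = (1791381348323/1049812)*(-4654871) = -8338649088249631333/1049812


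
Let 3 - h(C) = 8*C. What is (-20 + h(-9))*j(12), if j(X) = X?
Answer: 660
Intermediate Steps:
h(C) = 3 - 8*C
(-20 + h(-9))*j(12) = (-20 + (3 - 8*(-9)))*12 = (-20 + (3 + 72))*12 = (-20 + 75)*12 = 55*12 = 660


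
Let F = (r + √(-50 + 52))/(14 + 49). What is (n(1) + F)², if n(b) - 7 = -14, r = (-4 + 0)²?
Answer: (425 - √2)²/3969 ≈ 45.207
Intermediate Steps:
r = 16 (r = (-4)² = 16)
n(b) = -7 (n(b) = 7 - 14 = -7)
F = 16/63 + √2/63 (F = (16 + √(-50 + 52))/(14 + 49) = (16 + √2)/63 = (16 + √2)*(1/63) = 16/63 + √2/63 ≈ 0.27642)
(n(1) + F)² = (-7 + (16/63 + √2/63))² = (-425/63 + √2/63)²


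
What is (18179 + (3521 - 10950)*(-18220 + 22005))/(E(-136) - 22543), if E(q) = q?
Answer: 28100586/22679 ≈ 1239.1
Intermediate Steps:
(18179 + (3521 - 10950)*(-18220 + 22005))/(E(-136) - 22543) = (18179 + (3521 - 10950)*(-18220 + 22005))/(-136 - 22543) = (18179 - 7429*3785)/(-22679) = (18179 - 28118765)*(-1/22679) = -28100586*(-1/22679) = 28100586/22679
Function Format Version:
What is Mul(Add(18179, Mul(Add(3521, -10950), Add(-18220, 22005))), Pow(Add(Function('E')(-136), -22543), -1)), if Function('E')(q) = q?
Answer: Rational(28100586, 22679) ≈ 1239.1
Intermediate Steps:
Mul(Add(18179, Mul(Add(3521, -10950), Add(-18220, 22005))), Pow(Add(Function('E')(-136), -22543), -1)) = Mul(Add(18179, Mul(Add(3521, -10950), Add(-18220, 22005))), Pow(Add(-136, -22543), -1)) = Mul(Add(18179, Mul(-7429, 3785)), Pow(-22679, -1)) = Mul(Add(18179, -28118765), Rational(-1, 22679)) = Mul(-28100586, Rational(-1, 22679)) = Rational(28100586, 22679)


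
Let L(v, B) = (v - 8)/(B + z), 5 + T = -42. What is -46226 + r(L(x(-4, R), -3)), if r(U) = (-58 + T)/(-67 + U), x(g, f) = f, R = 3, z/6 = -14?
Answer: -38458727/832 ≈ -46224.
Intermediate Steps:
T = -47 (T = -5 - 42 = -47)
z = -84 (z = 6*(-14) = -84)
L(v, B) = (-8 + v)/(-84 + B) (L(v, B) = (v - 8)/(B - 84) = (-8 + v)/(-84 + B))
r(U) = -105/(-67 + U) (r(U) = (-58 - 47)/(-67 + U) = -105/(-67 + U))
-46226 + r(L(x(-4, R), -3)) = -46226 - 105/(-67 + (-8 + 3)/(-84 - 3)) = -46226 - 105/(-67 - 5/(-87)) = -46226 - 105/(-67 - 1/87*(-5)) = -46226 - 105/(-67 + 5/87) = -46226 - 105/(-5824/87) = -46226 - 105*(-87/5824) = -46226 + 1305/832 = -38458727/832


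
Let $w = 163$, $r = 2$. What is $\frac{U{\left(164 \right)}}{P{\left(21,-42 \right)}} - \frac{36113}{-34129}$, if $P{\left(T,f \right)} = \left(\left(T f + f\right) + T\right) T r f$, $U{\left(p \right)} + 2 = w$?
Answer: $\frac{8218514795}{7766258724} \approx 1.0582$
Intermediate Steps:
$U{\left(p \right)} = 161$ ($U{\left(p \right)} = -2 + 163 = 161$)
$P{\left(T,f \right)} = 2 T f \left(T + f + T f\right)$ ($P{\left(T,f \right)} = \left(\left(T f + f\right) + T\right) T 2 f = \left(\left(f + T f\right) + T\right) 2 T f = \left(T + f + T f\right) 2 T f = 2 T f \left(T + f + T f\right)$)
$\frac{U{\left(164 \right)}}{P{\left(21,-42 \right)}} - \frac{36113}{-34129} = \frac{161}{2 \cdot 21 \left(-42\right) \left(21 - 42 + 21 \left(-42\right)\right)} - \frac{36113}{-34129} = \frac{161}{2 \cdot 21 \left(-42\right) \left(21 - 42 - 882\right)} - - \frac{36113}{34129} = \frac{161}{2 \cdot 21 \left(-42\right) \left(-903\right)} + \frac{36113}{34129} = \frac{161}{1592892} + \frac{36113}{34129} = 161 \cdot \frac{1}{1592892} + \frac{36113}{34129} = \frac{23}{227556} + \frac{36113}{34129} = \frac{8218514795}{7766258724}$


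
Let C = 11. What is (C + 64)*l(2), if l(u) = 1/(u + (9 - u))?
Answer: 25/3 ≈ 8.3333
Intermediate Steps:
l(u) = ⅑ (l(u) = 1/9 = ⅑)
(C + 64)*l(2) = (11 + 64)*(⅑) = 75*(⅑) = 25/3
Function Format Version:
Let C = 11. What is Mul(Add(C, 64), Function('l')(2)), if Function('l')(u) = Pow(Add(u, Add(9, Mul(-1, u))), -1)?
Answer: Rational(25, 3) ≈ 8.3333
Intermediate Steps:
Function('l')(u) = Rational(1, 9) (Function('l')(u) = Pow(9, -1) = Rational(1, 9))
Mul(Add(C, 64), Function('l')(2)) = Mul(Add(11, 64), Rational(1, 9)) = Mul(75, Rational(1, 9)) = Rational(25, 3)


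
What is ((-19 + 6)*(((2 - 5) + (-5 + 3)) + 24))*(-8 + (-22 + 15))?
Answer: 3705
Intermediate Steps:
((-19 + 6)*(((2 - 5) + (-5 + 3)) + 24))*(-8 + (-22 + 15)) = (-13*((-3 - 2) + 24))*(-8 - 7) = -13*(-5 + 24)*(-15) = -13*19*(-15) = -247*(-15) = 3705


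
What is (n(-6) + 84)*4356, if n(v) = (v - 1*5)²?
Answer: 892980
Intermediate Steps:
n(v) = (-5 + v)² (n(v) = (v - 5)² = (-5 + v)²)
(n(-6) + 84)*4356 = ((-5 - 6)² + 84)*4356 = ((-11)² + 84)*4356 = (121 + 84)*4356 = 205*4356 = 892980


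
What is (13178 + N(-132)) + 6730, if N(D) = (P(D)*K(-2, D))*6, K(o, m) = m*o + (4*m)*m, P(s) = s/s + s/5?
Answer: -10641996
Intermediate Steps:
P(s) = 1 + s/5 (P(s) = 1 + s*(1/5) = 1 + s/5)
K(o, m) = 4*m**2 + m*o (K(o, m) = m*o + 4*m**2 = 4*m**2 + m*o)
N(D) = 6*D*(1 + D/5)*(-2 + 4*D) (N(D) = ((1 + D/5)*(D*(-2 + 4*D)))*6 = (D*(1 + D/5)*(-2 + 4*D))*6 = 6*D*(1 + D/5)*(-2 + 4*D))
(13178 + N(-132)) + 6730 = (13178 + (12/5)*(-132)*(-1 + 2*(-132))*(5 - 132)) + 6730 = (13178 + (12/5)*(-132)*(-1 - 264)*(-127)) + 6730 = (13178 + (12/5)*(-132)*(-265)*(-127)) + 6730 = (13178 - 10661904) + 6730 = -10648726 + 6730 = -10641996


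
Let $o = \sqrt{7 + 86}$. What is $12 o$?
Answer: $12 \sqrt{93} \approx 115.72$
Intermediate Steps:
$o = \sqrt{93} \approx 9.6436$
$12 o = 12 \sqrt{93}$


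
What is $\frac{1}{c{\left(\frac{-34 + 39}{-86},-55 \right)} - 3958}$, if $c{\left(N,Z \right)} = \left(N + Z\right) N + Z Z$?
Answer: $- \frac{7396}{6876793} \approx -0.0010755$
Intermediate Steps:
$c{\left(N,Z \right)} = Z^{2} + N \left(N + Z\right)$ ($c{\left(N,Z \right)} = N \left(N + Z\right) + Z^{2} = Z^{2} + N \left(N + Z\right)$)
$\frac{1}{c{\left(\frac{-34 + 39}{-86},-55 \right)} - 3958} = \frac{1}{\left(\left(\frac{-34 + 39}{-86}\right)^{2} + \left(-55\right)^{2} + \frac{-34 + 39}{-86} \left(-55\right)\right) - 3958} = \frac{1}{\left(\left(5 \left(- \frac{1}{86}\right)\right)^{2} + 3025 + 5 \left(- \frac{1}{86}\right) \left(-55\right)\right) - 3958} = \frac{1}{\left(\left(- \frac{5}{86}\right)^{2} + 3025 - - \frac{275}{86}\right) - 3958} = \frac{1}{\left(\frac{25}{7396} + 3025 + \frac{275}{86}\right) - 3958} = \frac{1}{\frac{22396575}{7396} - 3958} = \frac{1}{- \frac{6876793}{7396}} = - \frac{7396}{6876793}$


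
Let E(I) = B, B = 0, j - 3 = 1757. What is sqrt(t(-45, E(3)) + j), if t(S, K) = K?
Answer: 4*sqrt(110) ≈ 41.952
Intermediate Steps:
j = 1760 (j = 3 + 1757 = 1760)
E(I) = 0
sqrt(t(-45, E(3)) + j) = sqrt(0 + 1760) = sqrt(1760) = 4*sqrt(110)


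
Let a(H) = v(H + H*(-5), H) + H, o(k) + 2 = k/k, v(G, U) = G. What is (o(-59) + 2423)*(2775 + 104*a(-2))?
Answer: 8232378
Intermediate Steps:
o(k) = -1 (o(k) = -2 + k/k = -2 + 1 = -1)
a(H) = -3*H (a(H) = (H + H*(-5)) + H = (H - 5*H) + H = -4*H + H = -3*H)
(o(-59) + 2423)*(2775 + 104*a(-2)) = (-1 + 2423)*(2775 + 104*(-3*(-2))) = 2422*(2775 + 104*6) = 2422*(2775 + 624) = 2422*3399 = 8232378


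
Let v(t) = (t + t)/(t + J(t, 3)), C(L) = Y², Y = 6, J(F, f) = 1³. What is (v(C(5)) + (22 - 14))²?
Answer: 135424/1369 ≈ 98.922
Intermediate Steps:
J(F, f) = 1
C(L) = 36 (C(L) = 6² = 36)
v(t) = 2*t/(1 + t) (v(t) = (t + t)/(t + 1) = (2*t)/(1 + t) = 2*t/(1 + t))
(v(C(5)) + (22 - 14))² = (2*36/(1 + 36) + (22 - 14))² = (2*36/37 + 8)² = (2*36*(1/37) + 8)² = (72/37 + 8)² = (368/37)² = 135424/1369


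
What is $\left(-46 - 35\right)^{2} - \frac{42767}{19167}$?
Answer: $\frac{125711920}{19167} \approx 6558.8$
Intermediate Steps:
$\left(-46 - 35\right)^{2} - \frac{42767}{19167} = \left(-81\right)^{2} - \frac{42767}{19167} = 6561 - \frac{42767}{19167} = \frac{125711920}{19167}$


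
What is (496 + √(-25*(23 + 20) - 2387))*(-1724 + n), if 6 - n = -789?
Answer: -460784 - 929*I*√3462 ≈ -4.6078e+5 - 54661.0*I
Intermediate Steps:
n = 795 (n = 6 - 1*(-789) = 6 + 789 = 795)
(496 + √(-25*(23 + 20) - 2387))*(-1724 + n) = (496 + √(-25*(23 + 20) - 2387))*(-1724 + 795) = (496 + √(-25*43 - 2387))*(-929) = (496 + √(-1075 - 2387))*(-929) = (496 + √(-3462))*(-929) = (496 + I*√3462)*(-929) = -460784 - 929*I*√3462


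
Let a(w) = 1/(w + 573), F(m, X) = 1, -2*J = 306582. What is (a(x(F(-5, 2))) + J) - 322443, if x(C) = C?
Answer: -273071315/574 ≈ -4.7573e+5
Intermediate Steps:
J = -153291 (J = -½*306582 = -153291)
a(w) = 1/(573 + w)
(a(x(F(-5, 2))) + J) - 322443 = (1/(573 + 1) - 153291) - 322443 = (1/574 - 153291) - 322443 = -87989033/574 - 322443 = -273071315/574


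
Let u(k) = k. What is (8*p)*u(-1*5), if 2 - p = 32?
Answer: 1200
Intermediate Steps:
p = -30 (p = 2 - 1*32 = 2 - 32 = -30)
(8*p)*u(-1*5) = (8*(-30))*(-1*5) = -240*(-5) = 1200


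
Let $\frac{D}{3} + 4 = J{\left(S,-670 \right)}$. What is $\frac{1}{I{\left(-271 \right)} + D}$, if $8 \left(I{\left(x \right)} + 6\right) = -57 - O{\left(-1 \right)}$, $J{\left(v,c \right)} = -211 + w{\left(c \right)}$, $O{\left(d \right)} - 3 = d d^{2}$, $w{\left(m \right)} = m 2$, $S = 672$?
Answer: $- \frac{8}{37427} \approx -0.00021375$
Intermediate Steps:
$w{\left(m \right)} = 2 m$
$O{\left(d \right)} = 3 + d^{3}$ ($O{\left(d \right)} = 3 + d d^{2} = 3 + d^{3}$)
$J{\left(v,c \right)} = -211 + 2 c$
$I{\left(x \right)} = - \frac{107}{8}$ ($I{\left(x \right)} = -6 + \frac{-57 - \left(3 + \left(-1\right)^{3}\right)}{8} = -6 + \frac{-57 - \left(3 - 1\right)}{8} = -6 + \frac{-57 - 2}{8} = -6 + \frac{1}{8} \left(-59\right) = -6 - \frac{59}{8} = - \frac{107}{8}$)
$D = -4665$ ($D = -12 + 3 \left(-211 + 2 \left(-670\right)\right) = -12 + 3 \left(-211 - 1340\right) = -12 + 3 \left(-1551\right) = -12 - 4653 = -4665$)
$\frac{1}{I{\left(-271 \right)} + D} = \frac{1}{- \frac{107}{8} - 4665} = \frac{1}{- \frac{37427}{8}} = - \frac{8}{37427}$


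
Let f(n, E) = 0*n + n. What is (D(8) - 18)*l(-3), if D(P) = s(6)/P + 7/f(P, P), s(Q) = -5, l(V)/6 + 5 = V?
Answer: 852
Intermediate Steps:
l(V) = -30 + 6*V
f(n, E) = n (f(n, E) = 0 + n = n)
D(P) = 2/P (D(P) = -5/P + 7/P = 2/P)
(D(8) - 18)*l(-3) = (2/8 - 18)*(-30 + 6*(-3)) = (2*(1/8) - 18)*(-30 - 18) = (1/4 - 18)*(-48) = -71/4*(-48) = 852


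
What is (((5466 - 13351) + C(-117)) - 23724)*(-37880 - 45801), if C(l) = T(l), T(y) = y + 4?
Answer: 2654528682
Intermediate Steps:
T(y) = 4 + y
C(l) = 4 + l
(((5466 - 13351) + C(-117)) - 23724)*(-37880 - 45801) = (((5466 - 13351) + (4 - 117)) - 23724)*(-37880 - 45801) = ((-7885 - 113) - 23724)*(-83681) = (-7998 - 23724)*(-83681) = -31722*(-83681) = 2654528682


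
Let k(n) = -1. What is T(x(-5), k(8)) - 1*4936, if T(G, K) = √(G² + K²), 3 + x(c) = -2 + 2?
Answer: -4936 + √10 ≈ -4932.8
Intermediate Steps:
x(c) = -3 (x(c) = -3 + (-2 + 2) = -3 + 0 = -3)
T(x(-5), k(8)) - 1*4936 = √((-3)² + (-1)²) - 1*4936 = √(9 + 1) - 4936 = √10 - 4936 = -4936 + √10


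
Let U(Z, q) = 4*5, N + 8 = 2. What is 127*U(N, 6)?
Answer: 2540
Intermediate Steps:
N = -6 (N = -8 + 2 = -6)
U(Z, q) = 20
127*U(N, 6) = 127*20 = 2540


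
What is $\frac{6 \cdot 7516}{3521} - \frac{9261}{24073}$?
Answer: $\frac{150426861}{12108719} \approx 12.423$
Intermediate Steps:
$\frac{6 \cdot 7516}{3521} - \frac{9261}{24073} = 45096 \cdot \frac{1}{3521} - \frac{1323}{3439} = \frac{45096}{3521} - \frac{1323}{3439} = \frac{150426861}{12108719}$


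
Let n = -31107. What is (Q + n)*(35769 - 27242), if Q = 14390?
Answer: -142545859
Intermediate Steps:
(Q + n)*(35769 - 27242) = (14390 - 31107)*(35769 - 27242) = -16717*8527 = -142545859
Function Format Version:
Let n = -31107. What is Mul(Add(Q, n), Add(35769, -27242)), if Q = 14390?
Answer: -142545859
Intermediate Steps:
Mul(Add(Q, n), Add(35769, -27242)) = Mul(Add(14390, -31107), Add(35769, -27242)) = Mul(-16717, 8527) = -142545859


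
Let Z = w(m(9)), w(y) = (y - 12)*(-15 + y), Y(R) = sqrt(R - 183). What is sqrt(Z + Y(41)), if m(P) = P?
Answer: sqrt(18 + I*sqrt(142)) ≈ 4.449 + 1.3392*I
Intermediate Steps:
Y(R) = sqrt(-183 + R)
w(y) = (-15 + y)*(-12 + y) (w(y) = (-12 + y)*(-15 + y) = (-15 + y)*(-12 + y))
Z = 18 (Z = 180 + 9**2 - 27*9 = 180 + 81 - 243 = 18)
sqrt(Z + Y(41)) = sqrt(18 + sqrt(-183 + 41)) = sqrt(18 + sqrt(-142)) = sqrt(18 + I*sqrt(142))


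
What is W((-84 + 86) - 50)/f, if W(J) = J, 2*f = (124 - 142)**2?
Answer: -8/27 ≈ -0.29630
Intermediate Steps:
f = 162 (f = (124 - 142)**2/2 = (1/2)*(-18)**2 = (1/2)*324 = 162)
W((-84 + 86) - 50)/f = ((-84 + 86) - 50)/162 = (2 - 50)*(1/162) = -48*1/162 = -8/27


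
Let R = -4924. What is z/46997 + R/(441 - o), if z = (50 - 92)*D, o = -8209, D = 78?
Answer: -129875314/203262025 ≈ -0.63896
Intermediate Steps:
z = -3276 (z = (50 - 92)*78 = -42*78 = -3276)
z/46997 + R/(441 - o) = -3276/46997 - 4924/(441 - 1*(-8209)) = -3276*1/46997 - 4924/(441 + 8209) = -3276/46997 - 4924/8650 = -3276/46997 - 4924*1/8650 = -3276/46997 - 2462/4325 = -129875314/203262025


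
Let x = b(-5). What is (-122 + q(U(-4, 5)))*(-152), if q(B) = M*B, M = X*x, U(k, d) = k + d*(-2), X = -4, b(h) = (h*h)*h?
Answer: 1082544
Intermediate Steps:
b(h) = h³ (b(h) = h²*h = h³)
x = -125 (x = (-5)³ = -125)
U(k, d) = k - 2*d
M = 500 (M = -4*(-125) = 500)
q(B) = 500*B
(-122 + q(U(-4, 5)))*(-152) = (-122 + 500*(-4 - 2*5))*(-152) = (-122 + 500*(-4 - 10))*(-152) = (-122 + 500*(-14))*(-152) = (-122 - 7000)*(-152) = -7122*(-152) = 1082544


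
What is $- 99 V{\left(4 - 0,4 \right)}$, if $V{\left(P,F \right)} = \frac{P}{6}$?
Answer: $-66$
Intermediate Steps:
$V{\left(P,F \right)} = \frac{P}{6}$ ($V{\left(P,F \right)} = P \frac{1}{6} = \frac{P}{6}$)
$- 99 V{\left(4 - 0,4 \right)} = - 99 \frac{4 - 0}{6} = - 99 \frac{4 + 0}{6} = - 99 \cdot \frac{1}{6} \cdot 4 = \left(-99\right) \frac{2}{3} = -66$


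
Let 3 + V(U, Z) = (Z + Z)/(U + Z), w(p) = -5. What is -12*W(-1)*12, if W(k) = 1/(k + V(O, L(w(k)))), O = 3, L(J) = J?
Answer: -144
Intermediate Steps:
V(U, Z) = -3 + 2*Z/(U + Z) (V(U, Z) = -3 + (Z + Z)/(U + Z) = -3 + (2*Z)/(U + Z) = -3 + 2*Z/(U + Z))
W(k) = 1/(2 + k) (W(k) = 1/(k + (-1*(-5) - 3*3)/(3 - 5)) = 1/(k + (5 - 9)/(-2)) = 1/(k - ½*(-4)) = 1/(k + 2) = 1/(2 + k))
-12*W(-1)*12 = -12/(2 - 1)*12 = -12/1*12 = -12*1*12 = -12*12 = -144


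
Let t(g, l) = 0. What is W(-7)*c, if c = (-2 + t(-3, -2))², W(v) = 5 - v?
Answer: 48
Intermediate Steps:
c = 4 (c = (-2 + 0)² = (-2)² = 4)
W(-7)*c = (5 - 1*(-7))*4 = (5 + 7)*4 = 12*4 = 48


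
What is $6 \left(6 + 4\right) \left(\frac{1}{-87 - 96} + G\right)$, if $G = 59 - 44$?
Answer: $\frac{54880}{61} \approx 899.67$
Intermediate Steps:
$G = 15$ ($G = 59 - 44 = 15$)
$6 \left(6 + 4\right) \left(\frac{1}{-87 - 96} + G\right) = 6 \left(6 + 4\right) \left(\frac{1}{-87 - 96} + 15\right) = 6 \cdot 10 \left(\frac{1}{-183} + 15\right) = 60 \left(- \frac{1}{183} + 15\right) = 60 \cdot \frac{2744}{183} = \frac{54880}{61}$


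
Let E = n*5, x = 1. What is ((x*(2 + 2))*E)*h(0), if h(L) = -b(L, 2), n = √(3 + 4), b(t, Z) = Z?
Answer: -40*√7 ≈ -105.83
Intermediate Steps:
n = √7 ≈ 2.6458
h(L) = -2 (h(L) = -1*2 = -2)
E = 5*√7 (E = √7*5 = 5*√7 ≈ 13.229)
((x*(2 + 2))*E)*h(0) = ((1*(2 + 2))*(5*√7))*(-2) = ((1*4)*(5*√7))*(-2) = (4*(5*√7))*(-2) = (20*√7)*(-2) = -40*√7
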